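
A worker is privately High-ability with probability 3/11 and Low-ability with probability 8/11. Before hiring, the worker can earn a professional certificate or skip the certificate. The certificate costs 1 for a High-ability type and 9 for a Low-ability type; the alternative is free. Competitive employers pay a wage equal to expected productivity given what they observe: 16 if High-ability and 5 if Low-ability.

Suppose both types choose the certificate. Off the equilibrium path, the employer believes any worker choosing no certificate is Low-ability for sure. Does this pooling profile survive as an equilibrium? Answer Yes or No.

No

On path, the employer holds the prior and pays 3/11·16 + 8/11·5 = 8. Off path (no certificate), believing Low-ability, it pays 5.
High-ability: the certificate nets 8 − 1 = 7; no certificate nets 5. High-ability stays.
Low-ability: the certificate nets 8 − 9 = -1; no certificate nets 5. Low-ability would deviate.
A type deviates, so pooling fails.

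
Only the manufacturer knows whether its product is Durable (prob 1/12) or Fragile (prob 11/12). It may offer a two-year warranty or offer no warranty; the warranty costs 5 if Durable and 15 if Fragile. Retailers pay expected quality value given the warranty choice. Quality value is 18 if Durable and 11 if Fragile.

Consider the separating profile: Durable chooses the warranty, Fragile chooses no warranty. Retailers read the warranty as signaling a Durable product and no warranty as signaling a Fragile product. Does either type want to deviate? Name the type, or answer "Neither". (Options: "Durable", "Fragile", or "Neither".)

Neither

The warranty pays 18; no warranty pays 11.
Durable: assigned the warranty, nets 18 − 5 = 13; deviating to no warranty nets 11.
Fragile: assigned no warranty, nets 11; deviating to the warranty nets 18 − 15 = 3.
Both types strictly prefer their assigned action; no profitable deviation.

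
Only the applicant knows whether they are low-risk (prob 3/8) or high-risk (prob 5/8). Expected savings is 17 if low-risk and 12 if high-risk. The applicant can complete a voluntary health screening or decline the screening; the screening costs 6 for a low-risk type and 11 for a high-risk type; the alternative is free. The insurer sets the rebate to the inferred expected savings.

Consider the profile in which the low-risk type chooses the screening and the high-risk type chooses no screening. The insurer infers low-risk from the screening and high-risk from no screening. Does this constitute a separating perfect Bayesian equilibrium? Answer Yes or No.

No

Under these beliefs, the screening earns rebate 17 and no screening earns rebate 12.
low-risk: the screening nets 17 − 6 = 11; no screening nets 12. low-risk would deviate to no screening.
high-risk: the screening nets 17 − 11 = 6; no screening nets 12. high-risk prefers no screening.
low-risk has a profitable deviation, so the profile is not an equilibrium.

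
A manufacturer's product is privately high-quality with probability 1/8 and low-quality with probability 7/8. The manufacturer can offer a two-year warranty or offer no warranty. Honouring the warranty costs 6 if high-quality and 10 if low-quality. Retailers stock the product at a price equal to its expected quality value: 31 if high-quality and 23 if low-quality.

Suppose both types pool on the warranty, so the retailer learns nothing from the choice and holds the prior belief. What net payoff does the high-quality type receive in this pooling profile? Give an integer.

18

Pooled price = 1/8·31 + 7/8·23 = 24.
high-quality pays cost 6 for the warranty, so net payoff = 24 − 6 = 18.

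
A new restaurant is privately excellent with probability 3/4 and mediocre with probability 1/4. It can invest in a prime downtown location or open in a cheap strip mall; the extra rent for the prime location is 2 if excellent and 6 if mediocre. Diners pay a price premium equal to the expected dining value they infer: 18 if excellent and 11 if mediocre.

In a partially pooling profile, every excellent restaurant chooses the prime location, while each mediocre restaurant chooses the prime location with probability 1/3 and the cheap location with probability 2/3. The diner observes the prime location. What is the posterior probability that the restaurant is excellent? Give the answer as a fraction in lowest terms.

P(the prime location) = (3/4)·1 + (1/4)·(1/3) = 5/6.
By Bayes' rule, P(excellent | the prime location) = (3/4) / (5/6) = 9/10.

9/10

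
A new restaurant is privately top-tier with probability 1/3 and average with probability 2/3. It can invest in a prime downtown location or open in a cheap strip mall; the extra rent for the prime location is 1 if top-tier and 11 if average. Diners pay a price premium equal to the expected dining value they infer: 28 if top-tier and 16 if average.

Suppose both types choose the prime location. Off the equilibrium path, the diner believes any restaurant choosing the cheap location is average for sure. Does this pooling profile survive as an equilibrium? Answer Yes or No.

No

On path, the diner holds the prior and pays 1/3·28 + 2/3·16 = 20. Off path (the cheap location), believing average, it pays 16.
top-tier: the prime location nets 20 − 1 = 19; the cheap location nets 16. top-tier stays.
average: the prime location nets 20 − 11 = 9; the cheap location nets 16. average would deviate.
A type deviates, so pooling fails.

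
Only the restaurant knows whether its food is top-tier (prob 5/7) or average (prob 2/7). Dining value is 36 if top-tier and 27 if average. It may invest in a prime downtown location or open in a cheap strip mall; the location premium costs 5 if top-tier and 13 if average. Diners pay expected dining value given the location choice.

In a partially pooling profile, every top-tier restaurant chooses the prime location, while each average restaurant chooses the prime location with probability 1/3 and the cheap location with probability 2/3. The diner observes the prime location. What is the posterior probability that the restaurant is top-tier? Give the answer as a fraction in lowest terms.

P(the prime location) = (5/7)·1 + (2/7)·(1/3) = 17/21.
By Bayes' rule, P(top-tier | the prime location) = (5/7) / (17/21) = 15/17.

15/17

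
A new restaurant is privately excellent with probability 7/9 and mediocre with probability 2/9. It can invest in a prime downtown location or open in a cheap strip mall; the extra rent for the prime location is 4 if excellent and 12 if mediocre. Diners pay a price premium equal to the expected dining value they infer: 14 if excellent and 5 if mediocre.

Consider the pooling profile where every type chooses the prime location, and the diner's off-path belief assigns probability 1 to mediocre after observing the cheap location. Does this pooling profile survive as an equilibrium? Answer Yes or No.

On path, the diner holds the prior and pays 7/9·14 + 2/9·5 = 12. Off path (the cheap location), believing mediocre, it pays 5.
excellent: the prime location nets 12 − 4 = 8; the cheap location nets 5. excellent stays.
mediocre: the prime location nets 12 − 12 = 0; the cheap location nets 5. mediocre would deviate.
A type deviates, so pooling fails.

No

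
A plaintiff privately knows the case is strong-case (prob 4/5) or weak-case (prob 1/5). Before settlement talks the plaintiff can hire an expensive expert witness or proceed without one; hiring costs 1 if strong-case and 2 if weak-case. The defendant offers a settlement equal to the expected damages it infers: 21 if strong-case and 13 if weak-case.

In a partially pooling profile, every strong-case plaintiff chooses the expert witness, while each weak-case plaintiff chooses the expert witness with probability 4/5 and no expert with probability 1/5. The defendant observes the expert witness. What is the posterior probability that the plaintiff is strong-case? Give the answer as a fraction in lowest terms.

P(the expert witness) = (4/5)·1 + (1/5)·(4/5) = 24/25.
By Bayes' rule, P(strong-case | the expert witness) = (4/5) / (24/25) = 5/6.

5/6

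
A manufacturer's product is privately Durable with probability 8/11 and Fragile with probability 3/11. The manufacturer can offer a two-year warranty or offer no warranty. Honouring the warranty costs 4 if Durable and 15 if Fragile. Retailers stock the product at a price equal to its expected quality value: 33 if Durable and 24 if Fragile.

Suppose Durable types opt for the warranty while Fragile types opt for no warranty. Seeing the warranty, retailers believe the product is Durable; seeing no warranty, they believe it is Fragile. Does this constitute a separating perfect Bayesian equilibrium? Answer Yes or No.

Yes

Under these beliefs, the warranty earns price 33 and no warranty earns price 24.
Durable: the warranty nets 33 − 4 = 29; no warranty nets 24. Durable prefers the warranty.
Fragile: the warranty nets 33 − 15 = 18; no warranty nets 24. Fragile prefers no warranty.
Neither type deviates, so the separating profile is an equilibrium.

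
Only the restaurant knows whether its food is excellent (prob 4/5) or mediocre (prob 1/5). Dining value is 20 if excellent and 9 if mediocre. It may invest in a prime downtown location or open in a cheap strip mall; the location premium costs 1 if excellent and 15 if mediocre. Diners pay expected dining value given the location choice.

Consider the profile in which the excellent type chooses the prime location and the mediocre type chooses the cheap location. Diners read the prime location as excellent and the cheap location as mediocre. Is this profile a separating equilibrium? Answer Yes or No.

Under these beliefs, the prime location earns price premium 20 and the cheap location earns price premium 9.
excellent: the prime location nets 20 − 1 = 19; the cheap location nets 9. excellent prefers the prime location.
mediocre: the prime location nets 20 − 15 = 5; the cheap location nets 9. mediocre prefers the cheap location.
Neither type deviates, so the separating profile is an equilibrium.

Yes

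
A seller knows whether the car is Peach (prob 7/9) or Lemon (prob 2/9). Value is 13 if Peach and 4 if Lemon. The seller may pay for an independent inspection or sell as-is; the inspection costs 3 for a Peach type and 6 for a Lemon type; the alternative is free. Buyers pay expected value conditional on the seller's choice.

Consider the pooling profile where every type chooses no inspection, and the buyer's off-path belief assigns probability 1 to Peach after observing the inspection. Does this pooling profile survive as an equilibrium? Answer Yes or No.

Yes

On path, the buyer holds the prior and pays 7/9·13 + 2/9·4 = 11. Off path (the inspection), believing Peach, it pays 13.
Peach: no inspection nets 11; the inspection nets 13 − 3 = 10. Peach stays.
Lemon: no inspection nets 11; the inspection nets 13 − 6 = 7. Lemon stays.
No type deviates, so pooling is sustained.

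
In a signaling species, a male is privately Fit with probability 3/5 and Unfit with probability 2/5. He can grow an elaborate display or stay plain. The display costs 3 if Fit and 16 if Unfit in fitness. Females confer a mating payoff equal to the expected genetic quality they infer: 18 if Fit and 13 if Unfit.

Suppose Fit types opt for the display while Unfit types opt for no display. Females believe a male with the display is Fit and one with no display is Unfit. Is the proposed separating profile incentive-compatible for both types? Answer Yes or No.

Under these beliefs, the display earns mating payoff 18 and no display earns mating payoff 13.
Fit: the display nets 18 − 3 = 15; no display nets 13. Fit prefers the display.
Unfit: the display nets 18 − 16 = 2; no display nets 13. Unfit prefers no display.
Neither type deviates, so the separating profile is an equilibrium.

Yes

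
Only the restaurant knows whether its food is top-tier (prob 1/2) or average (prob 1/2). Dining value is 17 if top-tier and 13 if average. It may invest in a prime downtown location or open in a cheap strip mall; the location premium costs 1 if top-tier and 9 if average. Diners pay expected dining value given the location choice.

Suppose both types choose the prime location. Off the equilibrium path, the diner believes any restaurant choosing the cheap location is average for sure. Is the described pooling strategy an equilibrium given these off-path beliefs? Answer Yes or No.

No

On path, the diner holds the prior and pays 1/2·17 + 1/2·13 = 15. Off path (the cheap location), believing average, it pays 13.
top-tier: the prime location nets 15 − 1 = 14; the cheap location nets 13. top-tier stays.
average: the prime location nets 15 − 9 = 6; the cheap location nets 13. average would deviate.
A type deviates, so pooling fails.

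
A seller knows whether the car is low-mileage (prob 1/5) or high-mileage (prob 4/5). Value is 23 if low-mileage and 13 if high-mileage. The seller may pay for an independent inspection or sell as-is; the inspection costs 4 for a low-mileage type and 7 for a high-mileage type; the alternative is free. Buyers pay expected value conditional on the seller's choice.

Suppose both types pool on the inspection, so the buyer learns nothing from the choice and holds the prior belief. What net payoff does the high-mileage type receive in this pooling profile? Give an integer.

8

Pooled price = 1/5·23 + 4/5·13 = 15.
high-mileage pays cost 7 for the inspection, so net payoff = 15 − 7 = 8.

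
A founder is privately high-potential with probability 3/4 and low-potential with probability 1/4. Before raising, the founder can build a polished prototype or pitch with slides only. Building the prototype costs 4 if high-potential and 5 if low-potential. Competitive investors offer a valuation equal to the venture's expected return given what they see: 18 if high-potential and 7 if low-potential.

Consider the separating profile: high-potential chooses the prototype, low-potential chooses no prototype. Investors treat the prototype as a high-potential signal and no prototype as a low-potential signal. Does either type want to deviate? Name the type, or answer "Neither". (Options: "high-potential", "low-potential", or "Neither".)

The prototype pays 18; no prototype pays 7.
high-potential: assigned the prototype, nets 18 − 4 = 14; deviating to no prototype nets 7.
low-potential: assigned no prototype, nets 7; deviating to the prototype nets 18 − 5 = 13.
The low-potential type gains 6 by deviating.

low-potential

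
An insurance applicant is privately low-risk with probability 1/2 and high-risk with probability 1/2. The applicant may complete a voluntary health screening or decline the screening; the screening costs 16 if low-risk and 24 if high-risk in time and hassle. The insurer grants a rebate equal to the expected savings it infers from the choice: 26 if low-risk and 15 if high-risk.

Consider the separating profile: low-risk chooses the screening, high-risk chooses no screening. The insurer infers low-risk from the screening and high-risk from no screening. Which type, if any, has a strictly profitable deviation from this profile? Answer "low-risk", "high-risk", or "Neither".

The screening pays 26; no screening pays 15.
low-risk: assigned the screening, nets 26 − 16 = 10; deviating to no screening nets 15.
high-risk: assigned no screening, nets 15; deviating to the screening nets 26 − 24 = 2.
The low-risk type gains 5 by deviating.

low-risk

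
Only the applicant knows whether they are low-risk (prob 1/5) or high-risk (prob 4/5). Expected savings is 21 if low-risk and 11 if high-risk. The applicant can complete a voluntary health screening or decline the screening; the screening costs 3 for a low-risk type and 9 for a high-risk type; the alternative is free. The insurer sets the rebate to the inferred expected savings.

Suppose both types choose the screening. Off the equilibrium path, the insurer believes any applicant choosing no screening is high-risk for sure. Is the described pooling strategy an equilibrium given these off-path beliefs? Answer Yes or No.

No

On path, the insurer holds the prior and pays 1/5·21 + 4/5·11 = 13. Off path (no screening), believing high-risk, it pays 11.
low-risk: the screening nets 13 − 3 = 10; no screening nets 11. low-risk would deviate.
high-risk: the screening nets 13 − 9 = 4; no screening nets 11. high-risk would deviate.
A type deviates, so pooling fails.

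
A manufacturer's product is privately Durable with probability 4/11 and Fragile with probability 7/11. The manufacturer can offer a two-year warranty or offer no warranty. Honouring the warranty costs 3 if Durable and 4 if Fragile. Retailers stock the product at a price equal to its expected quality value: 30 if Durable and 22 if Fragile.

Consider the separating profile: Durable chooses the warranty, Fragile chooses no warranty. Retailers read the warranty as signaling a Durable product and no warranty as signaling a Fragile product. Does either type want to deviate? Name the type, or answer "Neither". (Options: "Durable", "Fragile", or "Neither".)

Fragile

The warranty pays 30; no warranty pays 22.
Durable: assigned the warranty, nets 30 − 3 = 27; deviating to no warranty nets 22.
Fragile: assigned no warranty, nets 22; deviating to the warranty nets 30 − 4 = 26.
The Fragile type gains 4 by deviating.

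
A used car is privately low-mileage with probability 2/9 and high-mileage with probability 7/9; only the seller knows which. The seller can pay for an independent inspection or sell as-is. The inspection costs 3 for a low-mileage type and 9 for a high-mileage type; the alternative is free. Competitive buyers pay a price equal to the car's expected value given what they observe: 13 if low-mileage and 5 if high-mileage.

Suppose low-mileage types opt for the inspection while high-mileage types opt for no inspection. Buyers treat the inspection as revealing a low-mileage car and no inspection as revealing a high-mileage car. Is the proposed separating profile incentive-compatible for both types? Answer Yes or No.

Yes

Under these beliefs, the inspection earns price 13 and no inspection earns price 5.
low-mileage: the inspection nets 13 − 3 = 10; no inspection nets 5. low-mileage prefers the inspection.
high-mileage: the inspection nets 13 − 9 = 4; no inspection nets 5. high-mileage prefers no inspection.
Neither type deviates, so the separating profile is an equilibrium.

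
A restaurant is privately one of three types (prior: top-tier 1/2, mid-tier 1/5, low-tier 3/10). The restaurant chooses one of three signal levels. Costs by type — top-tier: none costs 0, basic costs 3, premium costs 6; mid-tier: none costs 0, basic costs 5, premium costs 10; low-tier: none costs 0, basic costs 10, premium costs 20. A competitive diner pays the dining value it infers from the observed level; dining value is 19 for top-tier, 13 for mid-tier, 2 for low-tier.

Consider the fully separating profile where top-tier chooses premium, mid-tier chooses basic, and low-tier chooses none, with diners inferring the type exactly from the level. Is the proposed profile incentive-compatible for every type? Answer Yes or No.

No

Separating price premiums: premium → 19, basic → 13, none → 2.
top-tier (assigned premium): none: 2 − 0 = 2; basic: 13 − 3 = 10; premium: 19 − 6 = 13. top-tier stays.
mid-tier (assigned basic): none: 2 − 0 = 2; basic: 13 − 5 = 8; premium: 19 − 10 = 9. mid-tier prefers premium.
low-tier (assigned none): none: 2 − 0 = 2; basic: 13 − 10 = 3; premium: 19 − 20 = -1. low-tier prefers basic.
At least one type deviates; the separating profile fails.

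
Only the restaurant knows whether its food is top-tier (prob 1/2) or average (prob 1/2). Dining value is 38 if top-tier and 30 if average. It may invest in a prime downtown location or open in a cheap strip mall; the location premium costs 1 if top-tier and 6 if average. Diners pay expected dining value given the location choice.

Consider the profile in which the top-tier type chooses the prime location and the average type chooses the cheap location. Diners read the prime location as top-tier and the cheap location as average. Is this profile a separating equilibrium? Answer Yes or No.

Under these beliefs, the prime location earns price premium 38 and the cheap location earns price premium 30.
top-tier: the prime location nets 38 − 1 = 37; the cheap location nets 30. top-tier prefers the prime location.
average: the prime location nets 38 − 6 = 32; the cheap location nets 30. average would deviate to the prime location.
average has a profitable deviation, so the profile is not an equilibrium.

No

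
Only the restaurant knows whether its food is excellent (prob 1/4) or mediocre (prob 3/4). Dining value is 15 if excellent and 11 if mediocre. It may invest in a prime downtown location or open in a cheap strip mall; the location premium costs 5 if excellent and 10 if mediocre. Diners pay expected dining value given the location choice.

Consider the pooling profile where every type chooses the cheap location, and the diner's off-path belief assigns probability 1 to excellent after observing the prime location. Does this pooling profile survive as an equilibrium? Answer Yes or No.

Yes

On path, the diner holds the prior and pays 1/4·15 + 3/4·11 = 12. Off path (the prime location), believing excellent, it pays 15.
excellent: the cheap location nets 12; the prime location nets 15 − 5 = 10. excellent stays.
mediocre: the cheap location nets 12; the prime location nets 15 − 10 = 5. mediocre stays.
No type deviates, so pooling is sustained.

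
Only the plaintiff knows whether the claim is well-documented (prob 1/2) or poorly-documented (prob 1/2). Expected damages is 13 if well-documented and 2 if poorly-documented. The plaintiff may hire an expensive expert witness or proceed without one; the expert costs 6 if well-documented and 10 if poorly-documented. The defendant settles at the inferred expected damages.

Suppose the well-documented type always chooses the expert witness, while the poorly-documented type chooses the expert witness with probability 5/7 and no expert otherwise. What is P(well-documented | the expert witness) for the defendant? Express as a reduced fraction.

P(the expert witness) = (1/2)·1 + (1/2)·(5/7) = 6/7.
By Bayes' rule, P(well-documented | the expert witness) = (1/2) / (6/7) = 7/12.

7/12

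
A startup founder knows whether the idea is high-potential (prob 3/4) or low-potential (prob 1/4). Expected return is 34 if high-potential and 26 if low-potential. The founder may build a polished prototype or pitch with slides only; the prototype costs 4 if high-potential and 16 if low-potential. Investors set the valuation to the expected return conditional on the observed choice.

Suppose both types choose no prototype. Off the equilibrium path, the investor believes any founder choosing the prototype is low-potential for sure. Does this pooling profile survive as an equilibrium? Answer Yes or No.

On path, the investor holds the prior and pays 3/4·34 + 1/4·26 = 32. Off path (the prototype), believing low-potential, it pays 26.
high-potential: no prototype nets 32; the prototype nets 26 − 4 = 22. high-potential stays.
low-potential: no prototype nets 32; the prototype nets 26 − 16 = 10. low-potential stays.
No type deviates, so pooling is sustained.

Yes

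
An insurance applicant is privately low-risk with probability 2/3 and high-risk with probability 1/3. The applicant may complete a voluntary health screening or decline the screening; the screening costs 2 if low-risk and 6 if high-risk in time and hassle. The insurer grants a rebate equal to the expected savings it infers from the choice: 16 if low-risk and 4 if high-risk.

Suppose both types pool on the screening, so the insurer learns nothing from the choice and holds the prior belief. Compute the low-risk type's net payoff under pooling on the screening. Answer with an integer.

10

Pooled rebate = 2/3·16 + 1/3·4 = 12.
low-risk pays cost 2 for the screening, so net payoff = 12 − 2 = 10.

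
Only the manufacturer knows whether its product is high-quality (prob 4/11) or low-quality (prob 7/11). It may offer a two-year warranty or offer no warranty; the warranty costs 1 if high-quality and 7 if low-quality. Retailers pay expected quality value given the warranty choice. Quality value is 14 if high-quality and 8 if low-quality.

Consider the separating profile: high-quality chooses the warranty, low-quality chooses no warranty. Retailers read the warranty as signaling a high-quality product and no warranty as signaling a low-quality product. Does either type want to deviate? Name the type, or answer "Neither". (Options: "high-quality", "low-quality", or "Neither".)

Neither

The warranty pays 14; no warranty pays 8.
high-quality: assigned the warranty, nets 14 − 1 = 13; deviating to no warranty nets 8.
low-quality: assigned no warranty, nets 8; deviating to the warranty nets 14 − 7 = 7.
Both types strictly prefer their assigned action; no profitable deviation.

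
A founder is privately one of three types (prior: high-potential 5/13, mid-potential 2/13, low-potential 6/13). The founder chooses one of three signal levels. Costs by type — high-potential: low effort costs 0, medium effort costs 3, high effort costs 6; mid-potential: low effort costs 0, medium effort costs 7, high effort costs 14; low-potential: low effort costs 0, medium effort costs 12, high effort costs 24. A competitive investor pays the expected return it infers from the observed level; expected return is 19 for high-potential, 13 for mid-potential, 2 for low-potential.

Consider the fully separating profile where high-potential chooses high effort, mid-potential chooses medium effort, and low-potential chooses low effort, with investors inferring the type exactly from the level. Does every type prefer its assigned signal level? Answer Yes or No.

Yes

Separating valuations: high effort → 19, medium effort → 13, low effort → 2.
high-potential (assigned high effort): low effort: 2 − 0 = 2; medium effort: 13 − 3 = 10; high effort: 19 − 6 = 13. high-potential stays.
mid-potential (assigned medium effort): low effort: 2 − 0 = 2; medium effort: 13 − 7 = 6; high effort: 19 − 14 = 5. mid-potential stays.
low-potential (assigned low effort): low effort: 2 − 0 = 2; medium effort: 13 − 12 = 1; high effort: 19 − 24 = -5. low-potential stays.
Every type prefers its assigned level; separation holds.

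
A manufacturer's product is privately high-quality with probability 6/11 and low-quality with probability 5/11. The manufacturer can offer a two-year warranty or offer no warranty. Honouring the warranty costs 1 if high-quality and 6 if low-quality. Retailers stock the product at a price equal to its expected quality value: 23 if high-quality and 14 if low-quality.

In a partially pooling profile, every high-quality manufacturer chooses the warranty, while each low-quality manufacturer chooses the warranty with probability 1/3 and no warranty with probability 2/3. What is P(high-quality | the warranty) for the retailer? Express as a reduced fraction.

P(the warranty) = (6/11)·1 + (5/11)·(1/3) = 23/33.
By Bayes' rule, P(high-quality | the warranty) = (6/11) / (23/33) = 18/23.

18/23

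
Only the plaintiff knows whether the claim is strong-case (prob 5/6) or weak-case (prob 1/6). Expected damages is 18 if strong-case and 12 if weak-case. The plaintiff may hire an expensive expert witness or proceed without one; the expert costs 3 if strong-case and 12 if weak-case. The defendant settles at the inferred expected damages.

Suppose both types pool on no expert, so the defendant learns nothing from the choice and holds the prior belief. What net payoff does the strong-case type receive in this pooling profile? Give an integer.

17

Pooled settlement = 5/6·18 + 1/6·12 = 17.
strong-case pays no cost for no expert, so net payoff = 17.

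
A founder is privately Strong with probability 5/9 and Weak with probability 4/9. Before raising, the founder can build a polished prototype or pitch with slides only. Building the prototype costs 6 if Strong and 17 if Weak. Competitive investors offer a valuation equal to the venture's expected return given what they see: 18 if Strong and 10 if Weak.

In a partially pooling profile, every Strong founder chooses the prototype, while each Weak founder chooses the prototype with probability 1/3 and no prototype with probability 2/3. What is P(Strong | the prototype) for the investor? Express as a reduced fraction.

15/19

P(the prototype) = (5/9)·1 + (4/9)·(1/3) = 19/27.
By Bayes' rule, P(Strong | the prototype) = (5/9) / (19/27) = 15/19.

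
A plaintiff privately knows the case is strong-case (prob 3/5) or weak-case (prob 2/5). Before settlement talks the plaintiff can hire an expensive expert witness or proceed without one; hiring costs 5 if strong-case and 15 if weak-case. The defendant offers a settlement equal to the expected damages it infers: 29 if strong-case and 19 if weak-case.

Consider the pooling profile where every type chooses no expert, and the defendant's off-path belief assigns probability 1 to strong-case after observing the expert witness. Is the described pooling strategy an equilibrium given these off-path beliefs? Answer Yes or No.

Yes

On path, the defendant holds the prior and pays 3/5·29 + 2/5·19 = 25. Off path (the expert witness), believing strong-case, it pays 29.
strong-case: no expert nets 25; the expert witness nets 29 − 5 = 24. strong-case stays.
weak-case: no expert nets 25; the expert witness nets 29 − 15 = 14. weak-case stays.
No type deviates, so pooling is sustained.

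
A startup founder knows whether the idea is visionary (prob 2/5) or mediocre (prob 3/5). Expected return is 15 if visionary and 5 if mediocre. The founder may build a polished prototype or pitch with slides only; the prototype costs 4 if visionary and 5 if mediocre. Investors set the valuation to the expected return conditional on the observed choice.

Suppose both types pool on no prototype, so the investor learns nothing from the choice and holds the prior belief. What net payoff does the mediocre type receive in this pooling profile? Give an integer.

9

Pooled valuation = 2/5·15 + 3/5·5 = 9.
mediocre pays no cost for no prototype, so net payoff = 9.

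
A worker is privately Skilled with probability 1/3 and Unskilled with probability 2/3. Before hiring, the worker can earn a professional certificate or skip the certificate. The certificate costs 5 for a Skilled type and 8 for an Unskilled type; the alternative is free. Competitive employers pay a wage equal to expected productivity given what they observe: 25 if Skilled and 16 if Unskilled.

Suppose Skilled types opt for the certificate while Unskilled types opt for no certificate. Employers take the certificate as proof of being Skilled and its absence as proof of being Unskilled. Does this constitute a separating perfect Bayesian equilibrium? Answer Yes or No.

Under these beliefs, the certificate earns wage 25 and no certificate earns wage 16.
Skilled: the certificate nets 25 − 5 = 20; no certificate nets 16. Skilled prefers the certificate.
Unskilled: the certificate nets 25 − 8 = 17; no certificate nets 16. Unskilled would deviate to the certificate.
Unskilled has a profitable deviation, so the profile is not an equilibrium.

No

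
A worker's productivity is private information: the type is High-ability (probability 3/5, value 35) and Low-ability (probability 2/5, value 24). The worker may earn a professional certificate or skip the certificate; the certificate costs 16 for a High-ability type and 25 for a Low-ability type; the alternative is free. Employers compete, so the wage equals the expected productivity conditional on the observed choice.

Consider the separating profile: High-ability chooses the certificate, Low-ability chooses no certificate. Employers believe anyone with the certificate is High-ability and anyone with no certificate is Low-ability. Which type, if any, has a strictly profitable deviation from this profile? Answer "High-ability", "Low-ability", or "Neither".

High-ability

The certificate pays 35; no certificate pays 24.
High-ability: assigned the certificate, nets 35 − 16 = 19; deviating to no certificate nets 24.
Low-ability: assigned no certificate, nets 24; deviating to the certificate nets 35 − 25 = 10.
The High-ability type gains 5 by deviating.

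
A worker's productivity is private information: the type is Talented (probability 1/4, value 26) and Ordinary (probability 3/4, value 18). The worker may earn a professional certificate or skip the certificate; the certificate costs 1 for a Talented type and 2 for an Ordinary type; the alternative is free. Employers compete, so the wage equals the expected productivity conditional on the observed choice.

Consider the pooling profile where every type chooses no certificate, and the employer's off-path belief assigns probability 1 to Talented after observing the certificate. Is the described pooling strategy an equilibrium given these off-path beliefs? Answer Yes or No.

No

On path, the employer holds the prior and pays 1/4·26 + 3/4·18 = 20. Off path (the certificate), believing Talented, it pays 26.
Talented: no certificate nets 20; the certificate nets 26 − 1 = 25. Talented would deviate.
Ordinary: no certificate nets 20; the certificate nets 26 − 2 = 24. Ordinary would deviate.
A type deviates, so pooling fails.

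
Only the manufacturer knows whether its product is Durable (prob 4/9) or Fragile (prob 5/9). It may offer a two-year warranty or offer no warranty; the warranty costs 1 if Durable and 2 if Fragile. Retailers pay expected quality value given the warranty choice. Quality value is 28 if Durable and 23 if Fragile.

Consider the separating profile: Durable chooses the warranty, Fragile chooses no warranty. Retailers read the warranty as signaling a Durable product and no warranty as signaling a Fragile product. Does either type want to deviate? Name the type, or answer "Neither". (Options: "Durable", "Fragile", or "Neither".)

Fragile

The warranty pays 28; no warranty pays 23.
Durable: assigned the warranty, nets 28 − 1 = 27; deviating to no warranty nets 23.
Fragile: assigned no warranty, nets 23; deviating to the warranty nets 28 − 2 = 26.
The Fragile type gains 3 by deviating.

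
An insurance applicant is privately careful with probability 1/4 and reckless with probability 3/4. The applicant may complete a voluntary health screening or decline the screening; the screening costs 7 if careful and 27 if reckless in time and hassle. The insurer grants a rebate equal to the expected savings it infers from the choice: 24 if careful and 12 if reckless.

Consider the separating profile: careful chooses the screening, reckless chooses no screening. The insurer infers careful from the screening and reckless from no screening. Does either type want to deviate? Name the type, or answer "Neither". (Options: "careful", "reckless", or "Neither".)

Neither

The screening pays 24; no screening pays 12.
careful: assigned the screening, nets 24 − 7 = 17; deviating to no screening nets 12.
reckless: assigned no screening, nets 12; deviating to the screening nets 24 − 27 = -3.
Both types strictly prefer their assigned action; no profitable deviation.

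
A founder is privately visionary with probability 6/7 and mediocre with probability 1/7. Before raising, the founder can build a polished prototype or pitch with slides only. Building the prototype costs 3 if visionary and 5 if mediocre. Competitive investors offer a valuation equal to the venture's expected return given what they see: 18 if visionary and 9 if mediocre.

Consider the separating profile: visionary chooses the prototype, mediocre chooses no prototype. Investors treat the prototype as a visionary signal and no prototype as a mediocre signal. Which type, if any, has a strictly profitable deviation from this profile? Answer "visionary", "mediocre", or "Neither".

mediocre

The prototype pays 18; no prototype pays 9.
visionary: assigned the prototype, nets 18 − 3 = 15; deviating to no prototype nets 9.
mediocre: assigned no prototype, nets 9; deviating to the prototype nets 18 − 5 = 13.
The mediocre type gains 4 by deviating.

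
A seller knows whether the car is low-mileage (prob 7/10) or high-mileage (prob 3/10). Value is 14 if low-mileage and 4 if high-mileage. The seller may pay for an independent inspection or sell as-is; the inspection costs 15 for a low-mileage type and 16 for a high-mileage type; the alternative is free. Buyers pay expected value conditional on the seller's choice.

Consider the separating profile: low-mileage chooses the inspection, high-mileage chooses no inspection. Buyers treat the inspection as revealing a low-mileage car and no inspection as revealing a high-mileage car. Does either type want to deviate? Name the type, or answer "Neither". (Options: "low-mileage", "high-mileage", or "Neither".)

The inspection pays 14; no inspection pays 4.
low-mileage: assigned the inspection, nets 14 − 15 = -1; deviating to no inspection nets 4.
high-mileage: assigned no inspection, nets 4; deviating to the inspection nets 14 − 16 = -2.
The low-mileage type gains 5 by deviating.

low-mileage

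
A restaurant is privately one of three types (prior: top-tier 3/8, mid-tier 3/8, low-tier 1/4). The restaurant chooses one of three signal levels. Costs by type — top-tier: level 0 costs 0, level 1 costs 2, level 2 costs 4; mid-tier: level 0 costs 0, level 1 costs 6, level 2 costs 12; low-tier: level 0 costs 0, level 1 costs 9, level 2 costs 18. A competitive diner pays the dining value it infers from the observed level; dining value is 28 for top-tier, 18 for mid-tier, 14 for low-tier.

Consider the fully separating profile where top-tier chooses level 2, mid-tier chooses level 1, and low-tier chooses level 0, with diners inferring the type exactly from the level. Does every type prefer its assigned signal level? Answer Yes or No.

Separating price premiums: level 2 → 28, level 1 → 18, level 0 → 14.
top-tier (assigned level 2): level 0: 14 − 0 = 14; level 1: 18 − 2 = 16; level 2: 28 − 4 = 24. top-tier stays.
mid-tier (assigned level 1): level 0: 14 − 0 = 14; level 1: 18 − 6 = 12; level 2: 28 − 12 = 16. mid-tier prefers level 2.
low-tier (assigned level 0): level 0: 14 − 0 = 14; level 1: 18 − 9 = 9; level 2: 28 − 18 = 10. low-tier stays.
At least one type deviates; the separating profile fails.

No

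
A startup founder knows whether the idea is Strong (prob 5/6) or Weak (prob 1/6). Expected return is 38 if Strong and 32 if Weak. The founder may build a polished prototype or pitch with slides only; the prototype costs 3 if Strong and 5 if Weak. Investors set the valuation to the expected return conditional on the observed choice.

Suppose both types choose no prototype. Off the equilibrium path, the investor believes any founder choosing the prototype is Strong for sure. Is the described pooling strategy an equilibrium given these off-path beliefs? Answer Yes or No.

On path, the investor holds the prior and pays 5/6·38 + 1/6·32 = 37. Off path (the prototype), believing Strong, it pays 38.
Strong: no prototype nets 37; the prototype nets 38 − 3 = 35. Strong stays.
Weak: no prototype nets 37; the prototype nets 38 − 5 = 33. Weak stays.
No type deviates, so pooling is sustained.

Yes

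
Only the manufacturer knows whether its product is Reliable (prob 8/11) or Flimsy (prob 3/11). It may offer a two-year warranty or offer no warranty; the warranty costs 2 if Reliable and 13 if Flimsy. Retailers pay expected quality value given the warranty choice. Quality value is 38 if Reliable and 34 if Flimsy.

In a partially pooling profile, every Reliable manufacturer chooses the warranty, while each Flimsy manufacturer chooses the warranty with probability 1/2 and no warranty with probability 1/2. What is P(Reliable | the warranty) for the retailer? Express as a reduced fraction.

16/19

P(the warranty) = (8/11)·1 + (3/11)·(1/2) = 19/22.
By Bayes' rule, P(Reliable | the warranty) = (8/11) / (19/22) = 16/19.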